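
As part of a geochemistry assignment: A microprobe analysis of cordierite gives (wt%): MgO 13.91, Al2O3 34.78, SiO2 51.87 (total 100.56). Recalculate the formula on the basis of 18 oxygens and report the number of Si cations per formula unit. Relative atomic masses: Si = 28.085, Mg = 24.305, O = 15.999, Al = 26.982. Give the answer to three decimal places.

5.021 Si apfu

13.91 wt% MgO ÷ 40.304 g/mol = 0.34513 mol, giving 0.34513 Mg and 0.34513 O.
34.78 wt% Al2O3 ÷ 101.961 g/mol = 0.34111 mol, giving 0.68222 Al and 1.02333 O.
51.87 wt% SiO2 ÷ 60.083 g/mol = 0.86331 mol, giving 0.86331 Si and 1.72662 O.
Oxygen sums to 3.09508; scaling by 18/3.09508 = 5.81568 puts the formula on 18 O.
Si: 0.86331 × 5.81568 = 5.021 atoms per formula unit.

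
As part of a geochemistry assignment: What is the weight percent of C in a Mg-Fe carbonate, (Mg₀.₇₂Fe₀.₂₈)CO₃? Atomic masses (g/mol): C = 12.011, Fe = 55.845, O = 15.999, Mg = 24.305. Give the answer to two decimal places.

12.90 wt%

Formula mass = 0.72·24.305 + 0.28·55.845 + 1·12.011 + 3·15.999 = 93.144 g/mol, of which 12.011 g is C.
So C makes up 12.011/93.144 = 0.1290 of the mass, i.e. 12.90%.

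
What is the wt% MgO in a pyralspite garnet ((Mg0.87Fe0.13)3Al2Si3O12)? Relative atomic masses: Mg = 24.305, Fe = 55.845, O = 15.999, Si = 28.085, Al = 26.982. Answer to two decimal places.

25.32 wt%

M((Mg0.87Fe0.13)3Al2Si3O12) = 415.423 g/mol; M(MgO) = 40.304 g/mol.
Moles MgO per formula unit = 2.61 Mg ÷ 1 = 2.6100.
MgO fraction = (2.6100 × 40.304) / 415.423 = 105.193/415.423 = 0.2532.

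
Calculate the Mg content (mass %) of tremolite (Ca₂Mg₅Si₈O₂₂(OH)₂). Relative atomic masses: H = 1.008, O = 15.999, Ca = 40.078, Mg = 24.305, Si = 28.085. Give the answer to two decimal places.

Formula mass = 2×40.078 + 5×24.305 + 8×28.085 + 24×15.999 + 2×1.008 = 812.353 g/mol, of which 121.525 g is Mg.
So Mg makes up 121.525/812.353 = 0.1496 of the mass, i.e. 14.96%.

14.96 mass %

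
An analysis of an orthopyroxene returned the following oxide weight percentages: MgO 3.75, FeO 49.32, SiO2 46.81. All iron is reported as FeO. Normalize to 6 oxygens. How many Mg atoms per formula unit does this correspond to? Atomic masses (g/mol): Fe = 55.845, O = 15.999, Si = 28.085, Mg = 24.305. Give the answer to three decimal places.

3.75 wt% MgO ÷ 40.304 g/mol = 0.09304 mol, giving 0.09304 Mg and 0.09304 O.
49.32 wt% FeO ÷ 71.844 g/mol = 0.68649 mol, giving 0.68649 Fe and 0.68649 O.
46.81 wt% SiO2 ÷ 60.083 g/mol = 0.77909 mol, giving 0.77909 Si and 1.55818 O.
Oxygen sums to 2.33771; scaling by 6/2.33771 = 2.56661 puts the formula on 6 O.
Mg: 0.09304 × 2.56661 = 0.239 atoms per formula unit.

0.239 Mg apfu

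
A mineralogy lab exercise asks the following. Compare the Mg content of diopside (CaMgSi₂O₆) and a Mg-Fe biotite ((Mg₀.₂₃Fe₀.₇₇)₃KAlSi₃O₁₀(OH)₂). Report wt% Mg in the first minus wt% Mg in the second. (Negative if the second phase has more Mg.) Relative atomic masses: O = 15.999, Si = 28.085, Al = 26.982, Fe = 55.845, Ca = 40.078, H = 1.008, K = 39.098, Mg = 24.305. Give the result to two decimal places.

7.80 percentage points

Mg in CaMgSi₂O₆: molar mass 216.547 g/mol; 1×24.305 = 24.305 g → 11.22 wt%.
Mg in (Mg₀.₂₃Fe₀.₇₇)₃KAlSi₃O₁₀(OH)₂: molar mass 490.111 g/mol; 0.69×24.305 = 16.770 g → 3.42 wt%.
Difference = 11.22 − 3.42 = 7.80 percentage points.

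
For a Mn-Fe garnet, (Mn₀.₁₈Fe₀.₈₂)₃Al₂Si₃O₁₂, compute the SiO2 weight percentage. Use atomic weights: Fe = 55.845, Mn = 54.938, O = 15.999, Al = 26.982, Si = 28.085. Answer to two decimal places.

M((Mn₀.₁₈Fe₀.₈₂)₃Al₂Si₃O₁₂) = 497.252 g/mol; M(SiO2) = 60.083 g/mol.
Moles SiO2 per formula unit = 3 Si ÷ 1 = 3.0000.
SiO2 fraction = (3.0000 × 60.083) / 497.252 = 180.249/497.252 = 0.3625.

36.25 wt%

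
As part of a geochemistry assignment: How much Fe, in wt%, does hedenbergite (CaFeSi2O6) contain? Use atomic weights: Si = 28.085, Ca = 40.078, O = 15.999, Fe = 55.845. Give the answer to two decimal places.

22.51 wt%

Formula mass = 1·40.078 + 1·55.845 + 2·28.085 + 6·15.999 = 248.087 g/mol, of which 55.845 g is Fe.
So Fe makes up 55.845/248.087 = 0.2251 of the mass, i.e. 22.51%.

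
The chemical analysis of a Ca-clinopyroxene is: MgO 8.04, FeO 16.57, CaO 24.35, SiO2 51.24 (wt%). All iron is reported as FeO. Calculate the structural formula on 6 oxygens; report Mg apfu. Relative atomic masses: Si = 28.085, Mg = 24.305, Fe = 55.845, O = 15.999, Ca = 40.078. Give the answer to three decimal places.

MgO: 8.04/40.304 = 0.19948 mol → 0.19948 mol Mg, 0.19948 mol O.
FeO: 16.57/71.844 = 0.23064 mol → 0.23064 mol Fe, 0.23064 mol O.
CaO: 24.35/56.077 = 0.43422 mol → 0.43422 mol Ca, 0.43422 mol O.
SiO2: 51.24/60.083 = 0.85282 mol → 0.85282 mol Si, 1.70564 mol O.
Total oxygen = 2.56998 mol. Normalization factor = 6/2.56998 = 2.33465.
Mg per 6 O = 0.19948 × 2.33465 = 0.466.

0.466 Mg apfu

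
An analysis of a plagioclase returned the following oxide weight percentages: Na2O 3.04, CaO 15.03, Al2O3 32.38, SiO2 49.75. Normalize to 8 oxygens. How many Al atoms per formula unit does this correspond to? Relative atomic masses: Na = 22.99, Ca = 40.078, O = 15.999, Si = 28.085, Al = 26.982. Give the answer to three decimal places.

1.737 Al apfu

3.04 wt% Na2O ÷ 61.979 g/mol = 0.04905 mol, giving 0.09810 Na and 0.04905 O.
15.03 wt% CaO ÷ 56.077 g/mol = 0.26802 mol, giving 0.26802 Ca and 0.26802 O.
32.38 wt% Al2O3 ÷ 101.961 g/mol = 0.31757 mol, giving 0.63514 Al and 0.95271 O.
49.75 wt% SiO2 ÷ 60.083 g/mol = 0.82802 mol, giving 0.82802 Si and 1.65604 O.
Oxygen sums to 2.92582; scaling by 8/2.92582 = 2.73428 puts the formula on 8 O.
Al: 0.63514 × 2.73428 = 1.737 atoms per formula unit.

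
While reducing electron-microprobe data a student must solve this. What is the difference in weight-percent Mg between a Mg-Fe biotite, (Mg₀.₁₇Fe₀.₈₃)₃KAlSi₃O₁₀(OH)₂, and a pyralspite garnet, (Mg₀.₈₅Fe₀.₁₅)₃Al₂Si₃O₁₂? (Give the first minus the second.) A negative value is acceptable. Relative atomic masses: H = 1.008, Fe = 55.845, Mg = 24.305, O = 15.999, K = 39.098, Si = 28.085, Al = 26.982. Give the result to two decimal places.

-12.35 percentage points

M((Mg₀.₁₇Fe₀.₈₃)₃KAlSi₃O₁₀(OH)₂) = 495.789 g/mol, so wt% Mg = 12.396/495.789 × 100 = 2.50%.
M((Mg₀.₈₅Fe₀.₁₅)₃Al₂Si₃O₁₂) = 417.315 g/mol, so wt% Mg = 61.978/417.315 × 100 = 14.85%.
2.50 − 14.85 = -12.35 pp.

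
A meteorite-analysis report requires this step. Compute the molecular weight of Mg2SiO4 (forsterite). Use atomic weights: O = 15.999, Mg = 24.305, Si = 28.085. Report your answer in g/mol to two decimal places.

M = 2·24.305 + 1·28.085 + 4·15.999

140.69 g/mol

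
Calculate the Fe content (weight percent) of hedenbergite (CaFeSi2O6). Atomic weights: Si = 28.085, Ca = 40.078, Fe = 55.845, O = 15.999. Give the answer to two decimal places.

22.51 weight percent

M(CaFeSi2O6) = 248.087 g/mol.
Fe contributes 1 × 55.845 = 55.845 g per mole.
55.845/248.087 = 0.2251 → 22.51%.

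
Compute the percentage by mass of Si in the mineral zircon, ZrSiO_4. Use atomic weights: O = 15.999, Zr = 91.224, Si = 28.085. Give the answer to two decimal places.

15.32 wt%

Molar mass of ZrSiO_4: 1×91.224 + 1×28.085 + 4×15.999 = 183.305 g/mol.
Mass of Si per formula unit: 1 × 28.085 = 28.085 g.
Weight fraction Si = 28.085 / 183.305 = 0.1532.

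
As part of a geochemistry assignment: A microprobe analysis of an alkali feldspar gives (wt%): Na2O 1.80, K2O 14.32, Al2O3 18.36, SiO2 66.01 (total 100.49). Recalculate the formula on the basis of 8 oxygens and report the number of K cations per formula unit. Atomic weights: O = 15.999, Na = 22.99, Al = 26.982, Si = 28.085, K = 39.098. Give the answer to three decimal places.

Na2O (M=61.979): mol = 0.02904; Na = 0.05808, O = 0.02904.
K2O (M=94.195): mol = 0.15203; K = 0.30406, O = 0.15203.
Al2O3 (M=101.961): mol = 0.18007; Al = 0.36014, O = 0.54021.
SiO2 (M=60.083): mol = 1.09865; Si = 1.09865, O = 2.19730.
ΣO = 2.91858; factor = 8/ΣO = 2.74106.
K apfu = 0.30406 × 2.74106 = 0.833.

0.833 K apfu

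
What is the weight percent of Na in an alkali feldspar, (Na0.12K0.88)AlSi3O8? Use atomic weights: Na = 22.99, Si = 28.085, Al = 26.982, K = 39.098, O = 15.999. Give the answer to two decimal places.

M((Na0.12K0.88)AlSi3O8) = 276.394 g/mol.
Na contributes 0.12 × 22.99 = 2.759 g per mole.
2.759/276.394 = 0.0100 → 1.00%.

1.00 wt%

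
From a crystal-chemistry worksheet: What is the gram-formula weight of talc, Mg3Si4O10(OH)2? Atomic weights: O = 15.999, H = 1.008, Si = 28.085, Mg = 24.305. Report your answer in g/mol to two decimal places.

379.26 g/mol

M = 3×24.305 + 4×28.085 + 12×15.999 + 2×1.008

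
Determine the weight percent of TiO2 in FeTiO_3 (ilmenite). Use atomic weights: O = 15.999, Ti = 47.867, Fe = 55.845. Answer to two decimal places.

52.64 wt%

Formula mass = 151.709 g/mol.
1 Ti → 1.0000 mol TiO2 per formula unit; M(TiO2) = 79.865, so TiO2 mass = 79.865 g.
79.865/151.709 × 100 = 52.64 wt%.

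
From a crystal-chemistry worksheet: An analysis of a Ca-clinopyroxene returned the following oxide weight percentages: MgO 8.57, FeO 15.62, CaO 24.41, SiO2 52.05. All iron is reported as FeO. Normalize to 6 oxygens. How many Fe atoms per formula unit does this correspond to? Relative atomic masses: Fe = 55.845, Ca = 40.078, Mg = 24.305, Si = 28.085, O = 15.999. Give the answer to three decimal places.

8.57 wt% MgO ÷ 40.304 g/mol = 0.21263 mol, giving 0.21263 Mg and 0.21263 O.
15.62 wt% FeO ÷ 71.844 g/mol = 0.21742 mol, giving 0.21742 Fe and 0.21742 O.
24.41 wt% CaO ÷ 56.077 g/mol = 0.43529 mol, giving 0.43529 Ca and 0.43529 O.
52.05 wt% SiO2 ÷ 60.083 g/mol = 0.86630 mol, giving 0.86630 Si and 1.73260 O.
Oxygen sums to 2.59794; scaling by 6/2.59794 = 2.30952 puts the formula on 6 O.
Fe: 0.21742 × 2.30952 = 0.502 atoms per formula unit.

0.502 Fe apfu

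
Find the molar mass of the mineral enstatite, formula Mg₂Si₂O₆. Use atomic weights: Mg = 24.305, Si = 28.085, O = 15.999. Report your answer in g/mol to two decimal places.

200.77 g/mol

The formula mass is the sum 2·24.305 + 2·28.085 + 6·15.999.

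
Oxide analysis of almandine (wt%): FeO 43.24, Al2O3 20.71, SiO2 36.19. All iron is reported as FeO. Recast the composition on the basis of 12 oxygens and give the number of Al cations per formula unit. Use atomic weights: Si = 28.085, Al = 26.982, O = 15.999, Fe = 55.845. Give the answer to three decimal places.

2.018 Al apfu

FeO: 43.24/71.844 = 0.60186 mol → 0.60186 mol Fe, 0.60186 mol O.
Al2O3: 20.71/101.961 = 0.20312 mol → 0.40624 mol Al, 0.60936 mol O.
SiO2: 36.19/60.083 = 0.60233 mol → 0.60233 mol Si, 1.20466 mol O.
Total oxygen = 2.41588 mol. Normalization factor = 12/2.41588 = 4.96713.
Al per 12 O = 0.40624 × 4.96713 = 2.018.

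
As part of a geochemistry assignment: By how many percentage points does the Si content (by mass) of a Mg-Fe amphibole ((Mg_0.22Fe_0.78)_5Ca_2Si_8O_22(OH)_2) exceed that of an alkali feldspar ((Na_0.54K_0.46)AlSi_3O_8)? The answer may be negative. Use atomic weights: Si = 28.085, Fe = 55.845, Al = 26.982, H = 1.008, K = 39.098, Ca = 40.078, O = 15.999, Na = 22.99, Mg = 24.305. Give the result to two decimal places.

-7.23 percentage points

M((Mg_0.22Fe_0.78)_5Ca_2Si_8O_22(OH)_2) = 935.359 g/mol, so wt% Si = 224.680/935.359 × 100 = 24.02%.
M((Na_0.54K_0.46)AlSi_3O_8) = 269.629 g/mol, so wt% Si = 84.255/269.629 × 100 = 31.25%.
24.02 − 31.25 = -7.23 pp.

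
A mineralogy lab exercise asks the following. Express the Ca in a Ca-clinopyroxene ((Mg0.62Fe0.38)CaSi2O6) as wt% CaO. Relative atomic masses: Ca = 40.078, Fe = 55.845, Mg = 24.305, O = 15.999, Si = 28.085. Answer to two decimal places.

Molar mass of (Mg0.62Fe0.38)CaSi2O6 = 0.62·24.305 + 0.38·55.845 + 1·40.078 + 2·28.085 + 6·15.999 = 228.532 g/mol.
Each formula unit contains 1 Ca, equivalent to 1/1 = 1.0000 mol CaO.
M(CaO) = 1×40.078 + 1×15.999 = 56.077 g/mol.
Mass of CaO per formula unit = 1.0000 × 56.077 = 56.077 g.
CaO wt% = 56.077 / 228.532 × 100 = 24.54%.

24.54 wt%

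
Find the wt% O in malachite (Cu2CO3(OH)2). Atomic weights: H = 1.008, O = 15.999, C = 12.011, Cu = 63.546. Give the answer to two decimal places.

36.18 mass %

Molar mass of Cu2CO3(OH)2: 2·63.546 + 1·12.011 + 5·15.999 + 2·1.008 = 221.114 g/mol.
Mass of O per formula unit: 5 × 15.999 = 79.995 g.
Weight fraction O = 79.995 / 221.114 = 0.3618.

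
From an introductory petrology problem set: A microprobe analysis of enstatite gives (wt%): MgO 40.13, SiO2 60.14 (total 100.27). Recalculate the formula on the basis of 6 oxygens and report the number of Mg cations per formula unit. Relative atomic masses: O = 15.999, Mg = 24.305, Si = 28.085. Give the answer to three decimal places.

1.993 Mg apfu

MgO (M=40.304): mol = 0.99568; Mg = 0.99568, O = 0.99568.
SiO2 (M=60.083): mol = 1.00095; Si = 1.00095, O = 2.00190.
ΣO = 2.99758; factor = 6/ΣO = 2.00161.
Mg apfu = 0.99568 × 2.00161 = 1.993.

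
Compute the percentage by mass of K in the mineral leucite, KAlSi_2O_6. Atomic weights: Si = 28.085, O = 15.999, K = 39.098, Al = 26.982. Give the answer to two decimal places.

17.91 wt%

M(KAlSi_2O_6) = 218.244 g/mol.
K contributes 1 × 39.098 = 39.098 g per mole.
39.098/218.244 = 0.1791 → 17.91%.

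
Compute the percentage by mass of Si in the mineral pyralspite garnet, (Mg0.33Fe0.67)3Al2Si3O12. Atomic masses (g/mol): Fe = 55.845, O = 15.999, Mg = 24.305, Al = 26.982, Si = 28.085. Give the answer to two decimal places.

18.06 mass %

Molar mass of (Mg0.33Fe0.67)3Al2Si3O12: 0.99*24.305 + 2.01*55.845 + 2*26.982 + 3*28.085 + 12*15.999 = 466.517 g/mol.
Mass of Si per formula unit: 3 × 28.085 = 84.255 g.
Weight fraction Si = 84.255 / 466.517 = 0.1806.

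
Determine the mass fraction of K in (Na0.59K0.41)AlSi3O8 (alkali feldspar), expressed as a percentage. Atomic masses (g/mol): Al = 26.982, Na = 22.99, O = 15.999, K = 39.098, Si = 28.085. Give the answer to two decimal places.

5.96 wt%

Molar mass of (Na0.59K0.41)AlSi3O8: 0.59×22.99 + 0.41×39.098 + 1×26.982 + 3×28.085 + 8×15.999 = 268.823 g/mol.
Mass of K per formula unit: 0.41 × 39.098 = 16.030 g.
Weight fraction K = 16.030 / 268.823 = 0.0596.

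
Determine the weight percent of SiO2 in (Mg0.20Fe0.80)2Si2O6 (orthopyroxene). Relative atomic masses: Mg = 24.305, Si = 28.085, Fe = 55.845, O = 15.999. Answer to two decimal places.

M((Mg0.20Fe0.80)2Si2O6) = 251.238 g/mol; M(SiO2) = 60.083 g/mol.
Moles SiO2 per formula unit = 2 Si ÷ 1 = 2.0000.
SiO2 fraction = (2.0000 × 60.083) / 251.238 = 120.166/251.238 = 0.4783.

47.83 wt%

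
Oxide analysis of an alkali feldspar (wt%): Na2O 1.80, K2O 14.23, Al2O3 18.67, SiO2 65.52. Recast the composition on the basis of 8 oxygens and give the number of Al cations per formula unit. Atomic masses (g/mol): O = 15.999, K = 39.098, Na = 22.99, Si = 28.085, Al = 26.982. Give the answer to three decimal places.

1.007 Al apfu

Na2O: 1.80/61.979 = 0.02904 mol → 0.05808 mol Na, 0.02904 mol O.
K2O: 14.23/94.195 = 0.15107 mol → 0.30214 mol K, 0.15107 mol O.
Al2O3: 18.67/101.961 = 0.18311 mol → 0.36622 mol Al, 0.54933 mol O.
SiO2: 65.52/60.083 = 1.09049 mol → 1.09049 mol Si, 2.18098 mol O.
Total oxygen = 2.91042 mol. Normalization factor = 8/2.91042 = 2.74874.
Al per 8 O = 0.36622 × 2.74874 = 1.007.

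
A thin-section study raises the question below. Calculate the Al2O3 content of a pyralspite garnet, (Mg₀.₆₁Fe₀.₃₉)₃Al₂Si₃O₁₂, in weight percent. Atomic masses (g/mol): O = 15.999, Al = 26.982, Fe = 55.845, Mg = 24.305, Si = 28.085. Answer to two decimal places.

23.17 wt%

M((Mg₀.₆₁Fe₀.₃₉)₃Al₂Si₃O₁₂) = 440.024 g/mol; M(Al2O3) = 101.961 g/mol.
Moles Al2O3 per formula unit = 2 Al ÷ 2 = 1.0000.
Al2O3 fraction = (1.0000 × 101.961) / 440.024 = 101.961/440.024 = 0.2317.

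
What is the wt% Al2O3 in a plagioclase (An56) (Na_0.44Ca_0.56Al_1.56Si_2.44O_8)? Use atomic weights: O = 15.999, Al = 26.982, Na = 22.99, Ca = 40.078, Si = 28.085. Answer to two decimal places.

M(Na_0.44Ca_0.56Al_1.56Si_2.44O_8) = 271.171 g/mol; M(Al2O3) = 101.961 g/mol.
Moles Al2O3 per formula unit = 1.56 Al ÷ 2 = 0.7800.
Al2O3 fraction = (0.7800 × 101.961) / 271.171 = 79.530/271.171 = 0.2933.

29.33 wt%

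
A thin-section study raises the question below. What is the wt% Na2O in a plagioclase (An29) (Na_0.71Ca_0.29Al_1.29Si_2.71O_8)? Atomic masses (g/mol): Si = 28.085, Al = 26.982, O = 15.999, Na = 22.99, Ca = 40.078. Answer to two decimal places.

8.25 wt%

Molar mass of Na_0.71Ca_0.29Al_1.29Si_2.71O_8 = 0.71*22.99 + 0.29*40.078 + 1.29*26.982 + 2.71*28.085 + 8*15.999 = 266.855 g/mol.
Each formula unit contains 0.71 Na, equivalent to 0.71/2 = 0.3550 mol Na2O.
M(Na2O) = 2×22.99 + 1×15.999 = 61.979 g/mol.
Mass of Na2O per formula unit = 0.3550 × 61.979 = 22.003 g.
Na2O wt% = 22.003 / 266.855 × 100 = 8.25%.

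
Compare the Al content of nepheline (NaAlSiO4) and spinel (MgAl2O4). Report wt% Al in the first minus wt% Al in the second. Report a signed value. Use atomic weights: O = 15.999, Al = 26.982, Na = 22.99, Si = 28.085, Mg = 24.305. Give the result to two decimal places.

-18.94 percentage points

First mineral: 26.982 g Al in 142.053 g formula = 18.99 wt% Al.
Second mineral: 53.964 g Al in 142.265 g formula = 37.93 wt% Al.
18.99% − 37.93% gives a difference of -18.94 percentage points.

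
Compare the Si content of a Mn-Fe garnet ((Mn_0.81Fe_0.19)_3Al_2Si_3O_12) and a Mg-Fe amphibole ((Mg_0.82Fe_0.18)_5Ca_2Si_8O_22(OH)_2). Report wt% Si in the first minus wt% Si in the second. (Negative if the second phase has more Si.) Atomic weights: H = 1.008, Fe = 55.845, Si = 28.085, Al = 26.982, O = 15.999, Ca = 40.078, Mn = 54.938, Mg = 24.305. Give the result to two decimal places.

-9.72 percentage points

First mineral: 84.255 g Si in 495.538 g formula = 17.00 wt% Si.
Second mineral: 224.680 g Si in 840.739 g formula = 26.72 wt% Si.
17.00% − 26.72% gives a difference of -9.72 percentage points.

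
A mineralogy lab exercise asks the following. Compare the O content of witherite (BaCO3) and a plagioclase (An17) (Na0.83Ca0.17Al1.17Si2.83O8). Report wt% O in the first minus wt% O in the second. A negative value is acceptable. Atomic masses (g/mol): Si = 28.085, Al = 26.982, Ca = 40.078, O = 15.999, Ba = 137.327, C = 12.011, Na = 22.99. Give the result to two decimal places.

-23.99 percentage points

M(BaCO3) = 197.335 g/mol, so wt% O = 47.997/197.335 × 100 = 24.32%.
M(Na0.83Ca0.17Al1.17Si2.83O8) = 264.936 g/mol, so wt% O = 127.992/264.936 × 100 = 48.31%.
24.32 − 48.31 = -23.99 pp.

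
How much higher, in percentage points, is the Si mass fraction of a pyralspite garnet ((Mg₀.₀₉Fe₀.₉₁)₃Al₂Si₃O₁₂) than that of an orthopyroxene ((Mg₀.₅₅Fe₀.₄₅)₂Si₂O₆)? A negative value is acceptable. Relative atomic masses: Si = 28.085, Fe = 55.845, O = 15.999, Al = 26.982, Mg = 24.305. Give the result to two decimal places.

First mineral: 84.255 g Si in 489.226 g formula = 17.22 wt% Si.
Second mineral: 56.170 g Si in 229.160 g formula = 24.51 wt% Si.
17.22% − 24.51% gives a difference of -7.29 percentage points.

-7.29 percentage points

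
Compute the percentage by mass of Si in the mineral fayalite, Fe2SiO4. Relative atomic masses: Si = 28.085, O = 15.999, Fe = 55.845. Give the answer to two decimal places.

13.78 mass %

Formula mass = 2×55.845 + 1×28.085 + 4×15.999 = 203.771 g/mol, of which 28.085 g is Si.
So Si makes up 28.085/203.771 = 0.1378 of the mass, i.e. 13.78%.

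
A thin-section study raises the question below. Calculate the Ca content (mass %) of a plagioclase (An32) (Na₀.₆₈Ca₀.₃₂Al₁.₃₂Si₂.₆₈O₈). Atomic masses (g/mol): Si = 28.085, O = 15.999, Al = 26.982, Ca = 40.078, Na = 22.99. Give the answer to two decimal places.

Formula mass = 0.68*22.99 + 0.32*40.078 + 1.32*26.982 + 2.68*28.085 + 8*15.999 = 267.334 g/mol, of which 12.825 g is Ca.
So Ca makes up 12.825/267.334 = 0.0480 of the mass, i.e. 4.80%.

4.80 mass %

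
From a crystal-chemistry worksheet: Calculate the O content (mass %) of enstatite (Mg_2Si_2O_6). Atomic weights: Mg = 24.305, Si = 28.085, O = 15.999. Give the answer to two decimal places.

47.81 mass %

M(Mg_2Si_2O_6) = 200.774 g/mol.
O contributes 6 × 15.999 = 95.994 g per mole.
95.994/200.774 = 0.4781 → 47.81%.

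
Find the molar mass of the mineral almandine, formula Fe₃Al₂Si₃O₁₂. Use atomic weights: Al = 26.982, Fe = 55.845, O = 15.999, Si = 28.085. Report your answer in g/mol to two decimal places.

497.74 g/mol

M = 3*55.845 + 2*26.982 + 3*28.085 + 12*15.999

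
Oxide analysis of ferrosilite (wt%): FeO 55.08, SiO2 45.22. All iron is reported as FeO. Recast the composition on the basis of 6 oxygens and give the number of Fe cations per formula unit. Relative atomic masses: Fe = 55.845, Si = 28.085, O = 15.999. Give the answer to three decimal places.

2.025 Fe apfu

FeO (M=71.844): mol = 0.76666; Fe = 0.76666, O = 0.76666.
SiO2 (M=60.083): mol = 0.75263; Si = 0.75263, O = 1.50526.
ΣO = 2.27192; factor = 6/ΣO = 2.64094.
Fe apfu = 0.76666 × 2.64094 = 2.025.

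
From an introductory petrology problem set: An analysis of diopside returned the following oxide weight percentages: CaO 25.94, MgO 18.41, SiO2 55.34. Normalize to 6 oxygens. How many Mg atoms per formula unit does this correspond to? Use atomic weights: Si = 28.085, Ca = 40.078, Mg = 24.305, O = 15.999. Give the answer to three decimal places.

0.992 Mg apfu

CaO: 25.94/56.077 = 0.46258 mol → 0.46258 mol Ca, 0.46258 mol O.
MgO: 18.41/40.304 = 0.45678 mol → 0.45678 mol Mg, 0.45678 mol O.
SiO2: 55.34/60.083 = 0.92106 mol → 0.92106 mol Si, 1.84212 mol O.
Total oxygen = 2.76148 mol. Normalization factor = 6/2.76148 = 2.17275.
Mg per 6 O = 0.45678 × 2.17275 = 0.992.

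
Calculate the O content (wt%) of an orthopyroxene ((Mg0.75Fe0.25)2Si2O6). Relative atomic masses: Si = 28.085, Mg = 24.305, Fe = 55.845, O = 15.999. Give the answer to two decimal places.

Formula mass = 1.50×24.305 + 0.50×55.845 + 2×28.085 + 6×15.999 = 216.544 g/mol, of which 95.994 g is O.
So O makes up 95.994/216.544 = 0.4433 of the mass, i.e. 44.33%.

44.33 wt%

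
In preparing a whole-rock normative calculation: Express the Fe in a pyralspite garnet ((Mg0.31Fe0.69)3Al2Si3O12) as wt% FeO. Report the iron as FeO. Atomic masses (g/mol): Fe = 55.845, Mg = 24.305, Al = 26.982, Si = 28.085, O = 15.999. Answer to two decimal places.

31.75 wt%

M((Mg0.31Fe0.69)3Al2Si3O12) = 468.410 g/mol; M(FeO) = 71.844 g/mol.
Moles FeO per formula unit = 2.07 Fe ÷ 1 = 2.0700.
FeO fraction = (2.0700 × 71.844) / 468.410 = 148.717/468.410 = 0.3175.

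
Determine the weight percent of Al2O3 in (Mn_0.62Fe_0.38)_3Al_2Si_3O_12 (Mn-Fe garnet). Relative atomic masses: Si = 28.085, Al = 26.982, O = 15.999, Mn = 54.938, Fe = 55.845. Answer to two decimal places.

Formula mass = 496.055 g/mol.
2 Al → 1.0000 mol Al2O3 per formula unit; M(Al2O3) = 101.961, so Al2O3 mass = 101.961 g.
101.961/496.055 × 100 = 20.55 wt%.

20.55 wt%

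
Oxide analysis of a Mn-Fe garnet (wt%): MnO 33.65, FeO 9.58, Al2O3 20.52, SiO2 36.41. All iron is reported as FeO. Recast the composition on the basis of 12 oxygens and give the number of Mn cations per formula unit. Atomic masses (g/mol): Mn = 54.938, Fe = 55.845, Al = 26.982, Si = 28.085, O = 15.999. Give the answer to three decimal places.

2.349 Mn apfu

MnO (M=70.937): mol = 0.47436; Mn = 0.47436, O = 0.47436.
FeO (M=71.844): mol = 0.13334; Fe = 0.13334, O = 0.13334.
Al2O3 (M=101.961): mol = 0.20125; Al = 0.40250, O = 0.60375.
SiO2 (M=60.083): mol = 0.60600; Si = 0.60600, O = 1.21200.
ΣO = 2.42345; factor = 12/ΣO = 4.95162.
Mn apfu = 0.47436 × 4.95162 = 2.349.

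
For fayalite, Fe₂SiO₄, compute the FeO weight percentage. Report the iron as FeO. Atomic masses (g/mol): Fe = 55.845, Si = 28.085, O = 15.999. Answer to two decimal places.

70.51 wt%

M(Fe₂SiO₄) = 203.771 g/mol; M(FeO) = 71.844 g/mol.
Moles FeO per formula unit = 2 Fe ÷ 1 = 2.0000.
FeO fraction = (2.0000 × 71.844) / 203.771 = 143.688/203.771 = 0.7051.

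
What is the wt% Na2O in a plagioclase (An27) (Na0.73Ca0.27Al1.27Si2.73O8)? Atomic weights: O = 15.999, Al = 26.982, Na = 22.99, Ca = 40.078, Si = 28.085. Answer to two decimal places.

Formula mass = 266.535 g/mol.
0.73 Na → 0.3650 mol Na2O per formula unit; M(Na2O) = 61.979, so Na2O mass = 22.622 g.
22.622/266.535 × 100 = 8.49 wt%.

8.49 wt%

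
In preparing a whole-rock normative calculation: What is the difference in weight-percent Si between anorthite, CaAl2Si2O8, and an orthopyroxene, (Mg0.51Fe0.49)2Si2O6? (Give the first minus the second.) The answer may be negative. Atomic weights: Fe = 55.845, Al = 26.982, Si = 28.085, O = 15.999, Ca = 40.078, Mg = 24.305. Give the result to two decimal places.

-4.05 percentage points

First mineral: 56.170 g Si in 278.204 g formula = 20.19 wt% Si.
Second mineral: 56.170 g Si in 231.683 g formula = 24.24 wt% Si.
20.19% − 24.24% gives a difference of -4.05 percentage points.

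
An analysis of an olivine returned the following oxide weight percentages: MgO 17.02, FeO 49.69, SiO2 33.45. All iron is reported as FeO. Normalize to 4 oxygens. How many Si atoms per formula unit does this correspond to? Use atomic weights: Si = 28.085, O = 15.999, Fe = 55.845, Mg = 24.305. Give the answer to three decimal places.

1.000 Si apfu

MgO (M=40.304): mol = 0.42229; Mg = 0.42229, O = 0.42229.
FeO (M=71.844): mol = 0.69164; Fe = 0.69164, O = 0.69164.
SiO2 (M=60.083): mol = 0.55673; Si = 0.55673, O = 1.11346.
ΣO = 2.22739; factor = 4/ΣO = 1.79582.
Si apfu = 0.55673 × 1.79582 = 1.000.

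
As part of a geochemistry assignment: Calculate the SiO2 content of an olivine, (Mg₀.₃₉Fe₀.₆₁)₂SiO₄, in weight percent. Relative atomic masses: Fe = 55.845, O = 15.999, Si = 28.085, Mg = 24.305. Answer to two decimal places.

33.53 wt%

Formula mass = 179.170 g/mol.
1 Si → 1.0000 mol SiO2 per formula unit; M(SiO2) = 60.083, so SiO2 mass = 60.083 g.
60.083/179.170 × 100 = 33.53 wt%.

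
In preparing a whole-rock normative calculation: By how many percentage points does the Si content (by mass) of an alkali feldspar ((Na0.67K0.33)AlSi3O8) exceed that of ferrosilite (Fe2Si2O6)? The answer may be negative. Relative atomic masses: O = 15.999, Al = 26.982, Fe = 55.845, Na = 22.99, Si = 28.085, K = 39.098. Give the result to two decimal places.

10.20 percentage points

First mineral: 84.255 g Si in 267.535 g formula = 31.49 wt% Si.
Second mineral: 56.170 g Si in 263.854 g formula = 21.29 wt% Si.
31.49% − 21.29% gives a difference of 10.20 percentage points.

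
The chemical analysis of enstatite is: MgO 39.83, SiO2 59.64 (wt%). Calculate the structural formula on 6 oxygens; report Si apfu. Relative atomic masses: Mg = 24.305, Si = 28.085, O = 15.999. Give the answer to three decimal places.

MgO: 39.83/40.304 = 0.98824 mol → 0.98824 mol Mg, 0.98824 mol O.
SiO2: 59.64/60.083 = 0.99263 mol → 0.99263 mol Si, 1.98526 mol O.
Total oxygen = 2.97350 mol. Normalization factor = 6/2.97350 = 2.01782.
Si per 6 O = 0.99263 × 2.01782 = 2.003.

2.003 Si apfu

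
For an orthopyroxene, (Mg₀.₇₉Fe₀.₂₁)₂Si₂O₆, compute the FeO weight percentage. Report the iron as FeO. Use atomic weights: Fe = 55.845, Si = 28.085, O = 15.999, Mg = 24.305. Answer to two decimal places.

14.10 wt%

M((Mg₀.₇₉Fe₀.₂₁)₂Si₂O₆) = 214.021 g/mol; M(FeO) = 71.844 g/mol.
Moles FeO per formula unit = 0.42 Fe ÷ 1 = 0.4200.
FeO fraction = (0.4200 × 71.844) / 214.021 = 30.174/214.021 = 0.1410.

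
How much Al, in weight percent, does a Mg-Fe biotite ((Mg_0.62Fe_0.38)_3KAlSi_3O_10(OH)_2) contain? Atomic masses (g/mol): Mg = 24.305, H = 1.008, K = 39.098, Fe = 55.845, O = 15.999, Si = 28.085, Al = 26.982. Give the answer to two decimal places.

Formula mass = 1.86*24.305 + 1.14*55.845 + 1*39.098 + 1*26.982 + 3*28.085 + 12*15.999 + 2*1.008 = 453.210 g/mol, of which 26.982 g is Al.
So Al makes up 26.982/453.210 = 0.0595 of the mass, i.e. 5.95%.

5.95 weight percent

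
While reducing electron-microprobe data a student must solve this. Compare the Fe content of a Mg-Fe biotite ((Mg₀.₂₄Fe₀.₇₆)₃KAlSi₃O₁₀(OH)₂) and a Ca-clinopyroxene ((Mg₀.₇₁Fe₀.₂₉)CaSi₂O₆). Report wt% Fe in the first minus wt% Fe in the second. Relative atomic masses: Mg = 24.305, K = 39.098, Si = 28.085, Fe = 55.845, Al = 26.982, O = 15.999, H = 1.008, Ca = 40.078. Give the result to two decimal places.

Fe in (Mg₀.₂₄Fe₀.₇₆)₃KAlSi₃O₁₀(OH)₂: molar mass 489.165 g/mol; 2.28×55.845 = 127.327 g → 26.03 wt%.
Fe in (Mg₀.₇₁Fe₀.₂₉)CaSi₂O₆: molar mass 225.694 g/mol; 0.29×55.845 = 16.195 g → 7.18 wt%.
Difference = 26.03 − 7.18 = 18.85 percentage points.

18.85 percentage points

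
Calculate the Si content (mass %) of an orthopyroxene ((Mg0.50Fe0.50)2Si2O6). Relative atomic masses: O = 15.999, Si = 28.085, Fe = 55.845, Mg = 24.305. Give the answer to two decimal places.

24.18 mass %

Molar mass of (Mg0.50Fe0.50)2Si2O6: 1·24.305 + 1·55.845 + 2·28.085 + 6·15.999 = 232.314 g/mol.
Mass of Si per formula unit: 2 × 28.085 = 56.170 g.
Weight fraction Si = 56.170 / 232.314 = 0.2418.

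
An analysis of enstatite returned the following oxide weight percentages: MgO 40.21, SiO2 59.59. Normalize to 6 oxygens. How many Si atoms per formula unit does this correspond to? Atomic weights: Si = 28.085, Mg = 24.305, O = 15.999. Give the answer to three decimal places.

1.996 Si apfu

40.21 wt% MgO ÷ 40.304 g/mol = 0.99767 mol, giving 0.99767 Mg and 0.99767 O.
59.59 wt% SiO2 ÷ 60.083 g/mol = 0.99179 mol, giving 0.99179 Si and 1.98358 O.
Oxygen sums to 2.98125; scaling by 6/2.98125 = 2.01258 puts the formula on 6 O.
Si: 0.99179 × 2.01258 = 1.996 atoms per formula unit.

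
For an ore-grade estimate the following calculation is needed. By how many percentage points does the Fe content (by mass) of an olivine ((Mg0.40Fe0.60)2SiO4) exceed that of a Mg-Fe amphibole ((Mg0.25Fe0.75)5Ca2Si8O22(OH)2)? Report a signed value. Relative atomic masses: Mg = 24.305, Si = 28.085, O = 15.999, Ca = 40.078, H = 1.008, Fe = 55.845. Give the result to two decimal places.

M((Mg0.40Fe0.60)2SiO4) = 178.539 g/mol, so wt% Fe = 67.014/178.539 × 100 = 37.53%.
M((Mg0.25Fe0.75)5Ca2Si8O22(OH)2) = 930.628 g/mol, so wt% Fe = 209.419/930.628 × 100 = 22.50%.
37.53 − 22.50 = 15.03 pp.

15.03 percentage points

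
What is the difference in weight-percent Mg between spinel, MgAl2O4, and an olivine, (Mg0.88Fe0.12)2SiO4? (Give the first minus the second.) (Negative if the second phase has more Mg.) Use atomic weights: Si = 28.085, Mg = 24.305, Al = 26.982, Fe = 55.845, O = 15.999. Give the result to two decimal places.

M(MgAl2O4) = 142.265 g/mol, so wt% Mg = 24.305/142.265 × 100 = 17.08%.
M((Mg0.88Fe0.12)2SiO4) = 148.261 g/mol, so wt% Mg = 42.777/148.261 × 100 = 28.85%.
17.08 − 28.85 = -11.77 pp.

-11.77 percentage points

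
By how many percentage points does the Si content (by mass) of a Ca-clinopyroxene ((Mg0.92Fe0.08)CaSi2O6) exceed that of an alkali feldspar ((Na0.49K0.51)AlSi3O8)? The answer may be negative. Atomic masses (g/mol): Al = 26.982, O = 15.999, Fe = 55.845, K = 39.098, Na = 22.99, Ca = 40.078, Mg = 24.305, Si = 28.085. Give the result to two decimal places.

First mineral: 56.170 g Si in 219.070 g formula = 25.64 wt% Si.
Second mineral: 84.255 g Si in 270.434 g formula = 31.16 wt% Si.
25.64% − 31.16% gives a difference of -5.52 percentage points.

-5.52 percentage points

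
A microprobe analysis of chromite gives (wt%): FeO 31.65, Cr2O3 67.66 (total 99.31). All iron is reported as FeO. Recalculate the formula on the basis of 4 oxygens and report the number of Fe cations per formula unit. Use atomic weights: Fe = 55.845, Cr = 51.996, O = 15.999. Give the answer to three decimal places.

0.992 Fe apfu

31.65 wt% FeO ÷ 71.844 g/mol = 0.44054 mol, giving 0.44054 Fe and 0.44054 O.
67.66 wt% Cr2O3 ÷ 151.989 g/mol = 0.44516 mol, giving 0.89032 Cr and 1.33548 O.
Oxygen sums to 1.77602; scaling by 4/1.77602 = 2.25223 puts the formula on 4 O.
Fe: 0.44054 × 2.25223 = 0.992 atoms per formula unit.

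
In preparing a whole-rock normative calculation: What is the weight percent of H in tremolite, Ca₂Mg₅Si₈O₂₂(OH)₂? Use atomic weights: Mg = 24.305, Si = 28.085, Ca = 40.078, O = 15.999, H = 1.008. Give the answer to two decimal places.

Formula mass = 2×40.078 + 5×24.305 + 8×28.085 + 24×15.999 + 2×1.008 = 812.353 g/mol, of which 2.016 g is H.
So H makes up 2.016/812.353 = 0.0025 of the mass, i.e. 0.25%.

0.25 weight percent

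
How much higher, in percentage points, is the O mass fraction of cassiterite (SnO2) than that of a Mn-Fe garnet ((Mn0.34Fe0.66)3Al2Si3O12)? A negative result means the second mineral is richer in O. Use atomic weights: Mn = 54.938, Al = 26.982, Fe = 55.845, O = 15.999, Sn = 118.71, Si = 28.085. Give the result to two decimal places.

-17.41 percentage points

M(SnO2) = 150.708 g/mol, so wt% O = 31.998/150.708 × 100 = 21.23%.
M((Mn0.34Fe0.66)3Al2Si3O12) = 496.817 g/mol, so wt% O = 191.988/496.817 × 100 = 38.64%.
21.23 − 38.64 = -17.41 pp.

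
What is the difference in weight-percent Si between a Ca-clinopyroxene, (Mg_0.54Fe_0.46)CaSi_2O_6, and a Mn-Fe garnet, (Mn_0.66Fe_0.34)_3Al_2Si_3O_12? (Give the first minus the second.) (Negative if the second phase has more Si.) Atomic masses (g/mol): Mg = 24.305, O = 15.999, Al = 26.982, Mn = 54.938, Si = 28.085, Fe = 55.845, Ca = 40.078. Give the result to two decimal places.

First mineral: 56.170 g Si in 231.055 g formula = 24.31 wt% Si.
Second mineral: 84.255 g Si in 495.946 g formula = 16.99 wt% Si.
24.31% − 16.99% gives a difference of 7.32 percentage points.

7.32 percentage points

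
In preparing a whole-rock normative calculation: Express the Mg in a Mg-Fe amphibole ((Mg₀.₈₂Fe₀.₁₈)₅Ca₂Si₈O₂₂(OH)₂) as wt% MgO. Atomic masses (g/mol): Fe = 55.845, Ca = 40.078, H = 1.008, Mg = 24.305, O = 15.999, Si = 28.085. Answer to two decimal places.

19.65 wt%

Molar mass of (Mg₀.₈₂Fe₀.₁₈)₅Ca₂Si₈O₂₂(OH)₂ = 4.10*24.305 + 0.90*55.845 + 2*40.078 + 8*28.085 + 24*15.999 + 2*1.008 = 840.739 g/mol.
Each formula unit contains 4.10 Mg, equivalent to 4.10/1 = 4.1000 mol MgO.
M(MgO) = 1×24.305 + 1×15.999 = 40.304 g/mol.
Mass of MgO per formula unit = 4.1000 × 40.304 = 165.246 g.
MgO wt% = 165.246 / 840.739 × 100 = 19.65%.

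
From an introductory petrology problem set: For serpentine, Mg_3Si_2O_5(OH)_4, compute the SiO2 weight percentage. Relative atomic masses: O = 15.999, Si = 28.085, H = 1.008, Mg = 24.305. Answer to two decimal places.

Molar mass of Mg_3Si_2O_5(OH)_4 = 3×24.305 + 2×28.085 + 9×15.999 + 4×1.008 = 277.108 g/mol.
Each formula unit contains 2 Si, equivalent to 2/1 = 2.0000 mol SiO2.
M(SiO2) = 1×28.085 + 2×15.999 = 60.083 g/mol.
Mass of SiO2 per formula unit = 2.0000 × 60.083 = 120.166 g.
SiO2 wt% = 120.166 / 277.108 × 100 = 43.36%.

43.36 wt%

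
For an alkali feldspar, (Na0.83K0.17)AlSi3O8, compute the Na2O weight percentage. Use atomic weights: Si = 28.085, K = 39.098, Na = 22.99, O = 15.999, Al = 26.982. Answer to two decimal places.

9.71 wt%

Formula mass = 264.957 g/mol.
0.83 Na → 0.4150 mol Na2O per formula unit; M(Na2O) = 61.979, so Na2O mass = 25.721 g.
25.721/264.957 × 100 = 9.71 wt%.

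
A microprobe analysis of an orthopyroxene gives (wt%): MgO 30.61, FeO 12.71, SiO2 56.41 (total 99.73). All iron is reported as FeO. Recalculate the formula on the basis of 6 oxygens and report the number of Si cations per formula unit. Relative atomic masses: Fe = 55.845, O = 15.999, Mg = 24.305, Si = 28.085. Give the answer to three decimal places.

30.61 wt% MgO ÷ 40.304 g/mol = 0.75948 mol, giving 0.75948 Mg and 0.75948 O.
12.71 wt% FeO ÷ 71.844 g/mol = 0.17691 mol, giving 0.17691 Fe and 0.17691 O.
56.41 wt% SiO2 ÷ 60.083 g/mol = 0.93887 mol, giving 0.93887 Si and 1.87774 O.
Oxygen sums to 2.81413; scaling by 6/2.81413 = 2.13210 puts the formula on 6 O.
Si: 0.93887 × 2.13210 = 2.002 atoms per formula unit.

2.002 Si apfu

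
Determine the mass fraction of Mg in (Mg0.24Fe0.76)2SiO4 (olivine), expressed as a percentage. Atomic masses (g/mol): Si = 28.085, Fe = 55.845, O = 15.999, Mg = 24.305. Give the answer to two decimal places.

6.18 wt%

Molar mass of (Mg0.24Fe0.76)2SiO4: 0.48×24.305 + 1.52×55.845 + 1×28.085 + 4×15.999 = 188.632 g/mol.
Mass of Mg per formula unit: 0.48 × 24.305 = 11.666 g.
Weight fraction Mg = 11.666 / 188.632 = 0.0618.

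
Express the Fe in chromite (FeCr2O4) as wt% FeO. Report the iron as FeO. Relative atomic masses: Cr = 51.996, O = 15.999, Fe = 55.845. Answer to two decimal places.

Formula mass = 223.833 g/mol.
1 Fe → 1.0000 mol FeO per formula unit; M(FeO) = 71.844, so FeO mass = 71.844 g.
71.844/223.833 × 100 = 32.10 wt%.

32.10 wt%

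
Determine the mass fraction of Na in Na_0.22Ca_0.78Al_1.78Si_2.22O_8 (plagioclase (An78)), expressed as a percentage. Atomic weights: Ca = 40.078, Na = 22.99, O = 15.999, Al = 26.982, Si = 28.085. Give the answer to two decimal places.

M(Na_0.22Ca_0.78Al_1.78Si_2.22O_8) = 274.687 g/mol.
Na contributes 0.22 × 22.99 = 5.058 g per mole.
5.058/274.687 = 0.0184 → 1.84%.

1.84 weight percent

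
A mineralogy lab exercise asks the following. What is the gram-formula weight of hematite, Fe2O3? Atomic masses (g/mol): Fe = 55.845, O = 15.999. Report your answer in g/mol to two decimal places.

159.69 g/mol

The formula mass is the sum 2·55.845 + 3·15.999.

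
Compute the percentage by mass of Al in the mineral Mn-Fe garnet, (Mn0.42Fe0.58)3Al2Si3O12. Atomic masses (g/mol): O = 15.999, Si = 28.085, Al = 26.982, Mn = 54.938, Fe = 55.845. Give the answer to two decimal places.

10.87 mass %

M((Mn0.42Fe0.58)3Al2Si3O12) = 496.599 g/mol.
Al contributes 2 × 26.982 = 53.964 g per mole.
53.964/496.599 = 0.1087 → 10.87%.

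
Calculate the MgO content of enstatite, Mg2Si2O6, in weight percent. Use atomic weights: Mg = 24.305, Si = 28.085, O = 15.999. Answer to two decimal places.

M(Mg2Si2O6) = 200.774 g/mol; M(MgO) = 40.304 g/mol.
Moles MgO per formula unit = 2 Mg ÷ 1 = 2.0000.
MgO fraction = (2.0000 × 40.304) / 200.774 = 80.608/200.774 = 0.4015.

40.15 wt%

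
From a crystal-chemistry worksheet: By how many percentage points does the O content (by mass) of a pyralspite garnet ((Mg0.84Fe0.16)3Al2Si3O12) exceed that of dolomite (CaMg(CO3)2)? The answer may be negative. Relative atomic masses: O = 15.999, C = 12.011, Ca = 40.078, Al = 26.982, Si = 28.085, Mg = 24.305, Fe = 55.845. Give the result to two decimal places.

M((Mg0.84Fe0.16)3Al2Si3O12) = 418.261 g/mol, so wt% O = 191.988/418.261 × 100 = 45.90%.
M(CaMg(CO3)2) = 184.399 g/mol, so wt% O = 95.994/184.399 × 100 = 52.06%.
45.90 − 52.06 = -6.16 pp.

-6.16 percentage points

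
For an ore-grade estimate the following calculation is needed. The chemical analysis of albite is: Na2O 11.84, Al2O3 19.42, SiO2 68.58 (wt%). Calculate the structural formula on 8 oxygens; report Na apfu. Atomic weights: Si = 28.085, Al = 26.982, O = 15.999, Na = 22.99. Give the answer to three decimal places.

Na2O (M=61.979): mol = 0.19103; Na = 0.38206, O = 0.19103.
Al2O3 (M=101.961): mol = 0.19046; Al = 0.38092, O = 0.57138.
SiO2 (M=60.083): mol = 1.14142; Si = 1.14142, O = 2.28284.
ΣO = 3.04525; factor = 8/ΣO = 2.62704.
Na apfu = 0.38206 × 2.62704 = 1.004.

1.004 Na apfu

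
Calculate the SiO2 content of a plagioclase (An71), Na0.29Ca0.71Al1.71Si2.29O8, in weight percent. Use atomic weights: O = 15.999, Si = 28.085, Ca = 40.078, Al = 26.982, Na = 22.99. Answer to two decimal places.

50.29 wt%

Molar mass of Na0.29Ca0.71Al1.71Si2.29O8 = 0.29*22.99 + 0.71*40.078 + 1.71*26.982 + 2.29*28.085 + 8*15.999 = 273.568 g/mol.
Each formula unit contains 2.29 Si, equivalent to 2.29/1 = 2.2900 mol SiO2.
M(SiO2) = 1×28.085 + 2×15.999 = 60.083 g/mol.
Mass of SiO2 per formula unit = 2.2900 × 60.083 = 137.590 g.
SiO2 wt% = 137.590 / 273.568 × 100 = 50.29%.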